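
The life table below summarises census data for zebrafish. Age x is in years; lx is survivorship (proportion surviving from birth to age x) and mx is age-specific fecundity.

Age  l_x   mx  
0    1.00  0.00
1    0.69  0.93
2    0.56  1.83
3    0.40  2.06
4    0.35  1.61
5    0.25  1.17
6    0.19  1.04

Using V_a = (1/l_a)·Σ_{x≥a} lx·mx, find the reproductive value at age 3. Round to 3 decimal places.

lx·mx for x ≥ 3: 0.824, 0.5635, 0.2925, 0.1976 → sum = 1.8776
V_3 = 1.8776 / l_3 = 1.8776 / 0.4 = 4.694 → 4.694

4.694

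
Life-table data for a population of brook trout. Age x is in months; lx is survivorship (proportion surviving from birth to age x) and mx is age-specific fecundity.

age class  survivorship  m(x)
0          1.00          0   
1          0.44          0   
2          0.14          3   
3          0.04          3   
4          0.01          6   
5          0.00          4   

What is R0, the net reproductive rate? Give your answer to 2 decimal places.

0.60

lx·mx by age: 0, 0, 0.42, 0.12, 0.06, 0
R0 = Σ lx·mx = 0.6 → 0.60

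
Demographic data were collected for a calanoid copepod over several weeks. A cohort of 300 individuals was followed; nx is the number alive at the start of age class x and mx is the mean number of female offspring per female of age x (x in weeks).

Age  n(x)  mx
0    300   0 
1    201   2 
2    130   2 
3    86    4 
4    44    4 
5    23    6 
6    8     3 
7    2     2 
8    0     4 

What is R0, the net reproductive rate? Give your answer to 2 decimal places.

4.49

lx = nx/n0 = nx/300: 1, 0.67, 0.43333…, 0.28667…, 0.14667…, 0.07667…, 0.02667…, 0.00667…, 0
lx·mx by age: 0, 1.34, 0.866667…, 1.146667…, 0.586667…, 0.46…, 0.08…, 0.013333…, 0
R0 = Σ lx·mx = 4.493333… → 4.49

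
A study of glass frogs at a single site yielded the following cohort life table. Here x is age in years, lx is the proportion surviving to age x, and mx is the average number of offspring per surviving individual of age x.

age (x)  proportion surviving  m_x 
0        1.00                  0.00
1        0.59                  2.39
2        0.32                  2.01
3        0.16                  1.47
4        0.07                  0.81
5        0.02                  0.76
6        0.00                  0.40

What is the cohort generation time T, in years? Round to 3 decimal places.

lx·mx: 0, 1.4101, 0.6432, 0.2352, 0.0567, 0.0152, 0 → R0 = 2.3604
x·lx·mx: 0, 1.4101, 1.2864, 0.7056, 0.2268, 0.076, 0 → Σ = 3.7049
T = 3.7049 / 2.3604 = 1.569607… → 1.570

1.570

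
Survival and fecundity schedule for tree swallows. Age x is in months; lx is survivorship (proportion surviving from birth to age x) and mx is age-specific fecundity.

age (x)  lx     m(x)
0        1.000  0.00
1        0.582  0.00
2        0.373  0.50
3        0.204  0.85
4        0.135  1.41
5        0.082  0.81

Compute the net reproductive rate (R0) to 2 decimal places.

lx·mx by age: 0, 0, 0.1865, 0.1734, 0.19035, 0.06642
R0 = Σ lx·mx = 0.61667 → 0.62

0.62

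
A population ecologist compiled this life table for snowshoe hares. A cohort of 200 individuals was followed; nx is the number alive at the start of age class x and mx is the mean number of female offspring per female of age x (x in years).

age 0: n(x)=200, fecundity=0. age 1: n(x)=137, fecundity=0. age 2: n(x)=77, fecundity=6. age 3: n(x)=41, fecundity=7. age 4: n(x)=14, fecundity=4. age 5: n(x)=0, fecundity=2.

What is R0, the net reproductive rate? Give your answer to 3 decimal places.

4.025

lx = nx/n0 = nx/200: 1, 0.685, 0.385, 0.205, 0.07, 0
lx·mx by age: 0, 0, 2.31, 1.435, 0.28, 0
R0 = Σ lx·mx = 4.025 → 4.025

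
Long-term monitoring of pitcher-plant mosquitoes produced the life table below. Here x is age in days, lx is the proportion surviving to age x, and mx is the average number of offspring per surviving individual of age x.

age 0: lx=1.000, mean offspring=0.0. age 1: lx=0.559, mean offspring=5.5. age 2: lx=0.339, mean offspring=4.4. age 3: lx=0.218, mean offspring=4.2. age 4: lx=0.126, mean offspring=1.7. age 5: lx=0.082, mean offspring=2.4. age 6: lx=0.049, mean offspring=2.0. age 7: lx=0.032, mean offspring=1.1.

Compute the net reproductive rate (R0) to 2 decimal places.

6.03

lx·mx by age: 0, 3.0745, 1.4916, 0.9156, 0.2142, 0.1968, 0.098, 0.0352
R0 = Σ lx·mx = 6.0259 → 6.03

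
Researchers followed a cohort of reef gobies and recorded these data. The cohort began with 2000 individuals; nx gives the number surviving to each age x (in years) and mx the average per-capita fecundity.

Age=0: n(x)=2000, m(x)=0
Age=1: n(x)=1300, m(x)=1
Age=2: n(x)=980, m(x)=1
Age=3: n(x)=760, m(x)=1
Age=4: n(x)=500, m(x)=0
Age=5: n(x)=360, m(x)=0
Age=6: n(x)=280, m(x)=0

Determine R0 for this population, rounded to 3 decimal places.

lx = nx/n0 = nx/2000: 1, 0.65, 0.49, 0.38, 0.25, 0.18, 0.14
lx·mx by age: 0, 0.65, 0.49, 0.38, 0, 0, 0
R0 = Σ lx·mx = 1.52 → 1.520

1.520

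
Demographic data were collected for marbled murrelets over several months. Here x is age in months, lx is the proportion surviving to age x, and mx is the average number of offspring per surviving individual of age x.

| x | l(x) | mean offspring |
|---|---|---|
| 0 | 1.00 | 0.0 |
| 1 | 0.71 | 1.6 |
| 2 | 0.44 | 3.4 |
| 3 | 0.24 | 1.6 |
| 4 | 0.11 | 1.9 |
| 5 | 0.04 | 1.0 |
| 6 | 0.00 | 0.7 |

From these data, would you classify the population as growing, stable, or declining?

growing

R0 = Σ lx·mx = 0 + 1.136 + 1.496 + 0.384 + 0.209 + 0.04 + 0 = 3.265
R0 > 1, so the population is growing.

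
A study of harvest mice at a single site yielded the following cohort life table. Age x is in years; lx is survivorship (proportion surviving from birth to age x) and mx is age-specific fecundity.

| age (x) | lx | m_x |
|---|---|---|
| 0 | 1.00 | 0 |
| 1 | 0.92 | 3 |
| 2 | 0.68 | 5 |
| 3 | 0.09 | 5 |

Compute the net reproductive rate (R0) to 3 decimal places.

lx·mx by age: 0, 2.76, 3.4, 0.45
R0 = Σ lx·mx = 6.61 → 6.610

6.610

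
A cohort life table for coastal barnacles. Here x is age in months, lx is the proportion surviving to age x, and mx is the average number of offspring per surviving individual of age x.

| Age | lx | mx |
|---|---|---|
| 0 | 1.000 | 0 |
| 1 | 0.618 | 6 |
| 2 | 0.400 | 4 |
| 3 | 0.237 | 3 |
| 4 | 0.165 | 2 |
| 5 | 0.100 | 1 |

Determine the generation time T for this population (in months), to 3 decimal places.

lx·mx: 0, 3.708, 1.6, 0.711, 0.33, 0.1 → R0 = 6.449
x·lx·mx: 0, 3.708, 3.2, 2.133, 1.32, 0.5 → Σ = 10.861
T = 10.861 / 6.449 = 1.684137… → 1.684

1.684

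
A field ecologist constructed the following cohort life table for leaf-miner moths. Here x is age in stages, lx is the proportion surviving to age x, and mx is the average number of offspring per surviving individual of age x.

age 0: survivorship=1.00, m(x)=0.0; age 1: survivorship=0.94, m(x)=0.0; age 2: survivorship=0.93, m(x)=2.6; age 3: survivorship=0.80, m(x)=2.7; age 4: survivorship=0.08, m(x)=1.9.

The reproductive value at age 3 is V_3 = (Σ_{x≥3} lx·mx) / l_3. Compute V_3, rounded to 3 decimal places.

lx·mx for x ≥ 3: 2.16, 0.152 → sum = 2.312
V_3 = 2.312 / l_3 = 2.312 / 0.8 = 2.89 → 2.890

2.890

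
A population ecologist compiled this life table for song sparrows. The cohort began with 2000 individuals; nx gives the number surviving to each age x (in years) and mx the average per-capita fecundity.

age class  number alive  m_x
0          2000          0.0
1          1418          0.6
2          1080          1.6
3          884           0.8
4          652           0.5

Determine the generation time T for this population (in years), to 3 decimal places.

lx = nx/n0 = nx/2000: 1, 0.709, 0.54, 0.442, 0.326
lx·mx: 0, 0.4254, 0.864, 0.3536, 0.163 → R0 = 1.806
x·lx·mx: 0, 0.4254, 1.728, 1.0608, 0.652 → Σ = 3.8662
T = 3.8662 / 1.806 = 2.140753… → 2.141

2.141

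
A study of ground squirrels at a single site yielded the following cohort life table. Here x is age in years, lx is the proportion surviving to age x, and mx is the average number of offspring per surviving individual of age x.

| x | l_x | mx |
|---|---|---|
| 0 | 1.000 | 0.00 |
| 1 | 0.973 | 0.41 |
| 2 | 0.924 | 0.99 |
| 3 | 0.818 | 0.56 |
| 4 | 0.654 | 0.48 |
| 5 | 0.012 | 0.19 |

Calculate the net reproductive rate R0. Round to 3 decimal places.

lx·mx by age: 0, 0.39893, 0.91476, 0.45808, 0.31392, 0.00228
R0 = Σ lx·mx = 2.08797 → 2.088

2.088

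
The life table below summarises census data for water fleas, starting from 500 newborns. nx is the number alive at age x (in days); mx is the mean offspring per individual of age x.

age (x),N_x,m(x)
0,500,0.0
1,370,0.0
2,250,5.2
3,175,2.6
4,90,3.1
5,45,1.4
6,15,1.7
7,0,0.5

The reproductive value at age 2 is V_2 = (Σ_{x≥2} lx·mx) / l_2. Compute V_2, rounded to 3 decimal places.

8.490

lx = nx/n0 = nx/500: 1, 0.74, 0.5, 0.35, 0.18, 0.09, 0.03, 0
lx·mx for x ≥ 2: 2.6, 0.91, 0.558, 0.126, 0.051, 0 → sum = 4.245
V_2 = 4.245 / l_2 = 4.245 / 0.5 = 8.49 → 8.490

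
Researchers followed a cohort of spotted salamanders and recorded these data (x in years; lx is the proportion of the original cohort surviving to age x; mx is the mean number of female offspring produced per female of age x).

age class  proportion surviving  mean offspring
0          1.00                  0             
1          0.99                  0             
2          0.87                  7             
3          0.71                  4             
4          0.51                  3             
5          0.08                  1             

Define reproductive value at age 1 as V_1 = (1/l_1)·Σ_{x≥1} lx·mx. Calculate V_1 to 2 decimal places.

10.65

lx·mx for x ≥ 1: 0, 6.09, 2.84, 1.53, 0.08 → sum = 10.54
V_1 = 10.54 / l_1 = 10.54 / 0.99 = 10.646465… → 10.65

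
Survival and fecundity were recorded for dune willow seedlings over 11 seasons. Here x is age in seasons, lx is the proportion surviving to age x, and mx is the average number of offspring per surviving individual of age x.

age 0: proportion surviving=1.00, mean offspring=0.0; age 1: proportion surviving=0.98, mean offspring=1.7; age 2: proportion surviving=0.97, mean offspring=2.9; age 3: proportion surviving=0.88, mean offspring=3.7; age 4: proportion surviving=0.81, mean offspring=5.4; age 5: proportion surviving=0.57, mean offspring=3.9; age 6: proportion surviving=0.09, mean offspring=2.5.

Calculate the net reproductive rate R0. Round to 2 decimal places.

lx·mx by age: 0, 1.666, 2.813, 3.256, 4.374, 2.223, 0.225
R0 = Σ lx·mx = 14.557 → 14.56

14.56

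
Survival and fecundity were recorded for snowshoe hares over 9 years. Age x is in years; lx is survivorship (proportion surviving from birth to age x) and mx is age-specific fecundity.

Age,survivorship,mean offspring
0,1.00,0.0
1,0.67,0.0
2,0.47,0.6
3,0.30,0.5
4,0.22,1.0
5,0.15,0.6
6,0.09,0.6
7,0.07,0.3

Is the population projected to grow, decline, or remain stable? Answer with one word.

R0 = Σ lx·mx = 0 + 0 + 0.282 + 0.15 + 0.22 + 0.09 + 0.054 + 0.021 = 0.817
R0 < 1, so the population is declining.

declining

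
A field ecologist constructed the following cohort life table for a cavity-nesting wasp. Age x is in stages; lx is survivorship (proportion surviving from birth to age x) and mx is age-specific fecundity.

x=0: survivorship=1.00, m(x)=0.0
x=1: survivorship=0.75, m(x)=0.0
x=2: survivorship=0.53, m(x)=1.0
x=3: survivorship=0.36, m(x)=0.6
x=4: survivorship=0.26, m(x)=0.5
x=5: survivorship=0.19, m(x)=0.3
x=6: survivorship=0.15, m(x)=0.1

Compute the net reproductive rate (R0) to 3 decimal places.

0.948

lx·mx by age: 0, 0, 0.53, 0.216, 0.13, 0.057, 0.015
R0 = Σ lx·mx = 0.948 → 0.948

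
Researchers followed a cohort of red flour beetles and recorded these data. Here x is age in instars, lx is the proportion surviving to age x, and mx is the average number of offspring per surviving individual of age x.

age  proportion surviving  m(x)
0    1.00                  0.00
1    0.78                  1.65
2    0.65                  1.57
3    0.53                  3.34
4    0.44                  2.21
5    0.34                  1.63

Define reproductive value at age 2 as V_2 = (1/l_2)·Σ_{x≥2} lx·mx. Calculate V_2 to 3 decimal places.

6.642

lx·mx for x ≥ 2: 1.0205, 1.7702, 0.9724, 0.5542 → sum = 4.3173
V_2 = 4.3173 / l_2 = 4.3173 / 0.65 = 6.642 → 6.642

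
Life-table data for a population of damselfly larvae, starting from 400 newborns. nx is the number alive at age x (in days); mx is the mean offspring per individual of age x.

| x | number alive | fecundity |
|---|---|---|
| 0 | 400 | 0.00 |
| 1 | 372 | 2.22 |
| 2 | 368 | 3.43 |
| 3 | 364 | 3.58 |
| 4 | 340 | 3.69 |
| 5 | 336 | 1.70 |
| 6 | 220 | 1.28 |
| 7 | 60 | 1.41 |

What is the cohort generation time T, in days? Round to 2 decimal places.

lx = nx/n0 = nx/400: 1, 0.93, 0.92, 0.91, 0.85, 0.84, 0.55, 0.15
lx·mx: 0, 2.0646, 3.1556, 3.2578, 3.1365, 1.428, 0.704, 0.2115 → R0 = 13.958
x·lx·mx: 0, 2.0646, 6.3112, 9.7734, 12.546, 7.14, 4.224, 1.4805 → Σ = 43.5397
T = 43.5397 / 13.958 = 3.119337… → 3.12

3.12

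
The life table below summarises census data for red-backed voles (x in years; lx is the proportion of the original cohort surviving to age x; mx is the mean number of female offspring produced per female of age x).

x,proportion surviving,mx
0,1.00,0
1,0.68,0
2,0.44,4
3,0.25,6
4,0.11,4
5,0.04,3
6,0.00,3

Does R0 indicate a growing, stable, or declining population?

growing

R0 = Σ lx·mx = 0 + 0 + 1.76 + 1.5 + 0.44 + 0.12 + 0 = 3.82
R0 > 1, so the population is growing.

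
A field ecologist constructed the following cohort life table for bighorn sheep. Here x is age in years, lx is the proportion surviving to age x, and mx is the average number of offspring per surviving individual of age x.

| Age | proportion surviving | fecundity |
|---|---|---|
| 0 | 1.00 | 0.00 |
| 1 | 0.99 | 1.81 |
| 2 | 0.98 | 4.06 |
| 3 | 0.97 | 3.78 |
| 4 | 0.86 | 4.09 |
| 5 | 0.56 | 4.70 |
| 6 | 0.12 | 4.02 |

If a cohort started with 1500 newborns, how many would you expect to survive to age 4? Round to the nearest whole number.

Expected survivors = N0 · l_4 = 1500 × 0.86 = 1290 → 1290

1290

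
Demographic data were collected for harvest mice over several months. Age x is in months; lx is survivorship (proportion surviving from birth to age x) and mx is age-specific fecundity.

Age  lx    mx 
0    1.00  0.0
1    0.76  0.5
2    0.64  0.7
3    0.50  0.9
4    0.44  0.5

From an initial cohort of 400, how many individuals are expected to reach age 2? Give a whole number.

Expected survivors = N0 · l_2 = 400 × 0.64 = 256 → 256

256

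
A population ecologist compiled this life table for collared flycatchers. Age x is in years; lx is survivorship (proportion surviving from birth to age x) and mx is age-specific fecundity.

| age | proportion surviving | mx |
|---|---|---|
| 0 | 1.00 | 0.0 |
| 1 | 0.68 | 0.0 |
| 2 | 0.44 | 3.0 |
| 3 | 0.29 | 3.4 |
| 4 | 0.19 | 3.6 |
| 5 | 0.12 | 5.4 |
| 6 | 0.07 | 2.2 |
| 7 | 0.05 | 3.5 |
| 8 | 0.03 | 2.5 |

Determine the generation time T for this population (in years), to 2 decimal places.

lx·mx: 0, 0, 1.32, 0.986, 0.684, 0.648, 0.154, 0.175, 0.075 → R0 = 4.042
x·lx·mx: 0, 0, 2.64, 2.958, 2.736, 3.24, 0.924, 1.225, 0.6 → Σ = 14.323
T = 14.323 / 4.042 = 3.543543… → 3.54

3.54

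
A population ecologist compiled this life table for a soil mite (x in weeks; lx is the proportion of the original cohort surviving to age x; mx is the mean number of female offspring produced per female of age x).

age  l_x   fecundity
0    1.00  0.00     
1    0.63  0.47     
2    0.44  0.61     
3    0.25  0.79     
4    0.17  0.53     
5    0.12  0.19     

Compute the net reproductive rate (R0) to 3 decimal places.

lx·mx by age: 0, 0.2961, 0.2684, 0.1975, 0.0901, 0.0228
R0 = Σ lx·mx = 0.8749 → 0.875

0.875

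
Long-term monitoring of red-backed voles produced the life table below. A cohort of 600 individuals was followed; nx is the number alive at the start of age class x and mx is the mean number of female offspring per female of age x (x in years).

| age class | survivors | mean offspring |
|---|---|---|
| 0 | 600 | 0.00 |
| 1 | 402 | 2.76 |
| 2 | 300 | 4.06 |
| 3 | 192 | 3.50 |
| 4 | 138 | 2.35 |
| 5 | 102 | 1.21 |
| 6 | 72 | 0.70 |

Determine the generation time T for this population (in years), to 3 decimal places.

2.224

lx = nx/n0 = nx/600: 1, 0.67, 0.5, 0.32, 0.23, 0.17, 0.12
lx·mx: 0, 1.8492, 2.03, 1.12, 0.5405, 0.2057, 0.084 → R0 = 5.8294
x·lx·mx: 0, 1.8492, 4.06, 3.36, 2.162, 1.0285, 0.504 → Σ = 12.9637
T = 12.9637 / 5.8294 = 2.223848… → 2.224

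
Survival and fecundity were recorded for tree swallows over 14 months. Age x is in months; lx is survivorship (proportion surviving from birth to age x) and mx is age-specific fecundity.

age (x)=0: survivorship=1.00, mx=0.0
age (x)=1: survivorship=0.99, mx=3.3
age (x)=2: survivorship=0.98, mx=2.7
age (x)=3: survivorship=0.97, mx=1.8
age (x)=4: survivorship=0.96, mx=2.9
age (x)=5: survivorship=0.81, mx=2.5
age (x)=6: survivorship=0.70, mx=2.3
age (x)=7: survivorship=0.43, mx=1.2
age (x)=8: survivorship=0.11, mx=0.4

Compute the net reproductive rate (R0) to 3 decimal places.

14.638

lx·mx by age: 0, 3.267, 2.646, 1.746, 2.784, 2.025, 1.61, 0.516, 0.044
R0 = Σ lx·mx = 14.638 → 14.638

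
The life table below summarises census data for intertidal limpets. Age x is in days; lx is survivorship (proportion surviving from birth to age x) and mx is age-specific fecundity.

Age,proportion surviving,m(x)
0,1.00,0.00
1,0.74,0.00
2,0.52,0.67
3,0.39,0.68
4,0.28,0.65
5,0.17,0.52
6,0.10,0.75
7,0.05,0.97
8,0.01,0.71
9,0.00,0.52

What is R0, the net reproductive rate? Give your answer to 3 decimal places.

1.015

lx·mx by age: 0, 0, 0.3484, 0.2652, 0.182, 0.0884, 0.075, 0.0485, 0.0071, 0
R0 = Σ lx·mx = 1.0146 → 1.015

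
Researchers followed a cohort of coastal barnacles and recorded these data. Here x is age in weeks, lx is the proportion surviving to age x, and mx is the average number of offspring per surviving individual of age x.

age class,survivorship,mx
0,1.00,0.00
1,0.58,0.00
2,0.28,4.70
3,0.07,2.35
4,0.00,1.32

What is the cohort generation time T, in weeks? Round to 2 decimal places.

2.11

lx·mx: 0, 0, 1.316, 0.1645, 0 → R0 = 1.4805
x·lx·mx: 0, 0, 2.632, 0.4935, 0 → Σ = 3.1255
T = 3.1255 / 1.4805 = 2.111111… → 2.11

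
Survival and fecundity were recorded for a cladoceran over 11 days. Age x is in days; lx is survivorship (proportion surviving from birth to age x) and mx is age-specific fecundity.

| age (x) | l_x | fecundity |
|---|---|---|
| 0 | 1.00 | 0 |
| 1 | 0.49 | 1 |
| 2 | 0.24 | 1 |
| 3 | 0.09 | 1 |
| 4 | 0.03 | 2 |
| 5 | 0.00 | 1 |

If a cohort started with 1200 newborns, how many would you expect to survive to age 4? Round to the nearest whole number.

36

Expected survivors = N0 · l_4 = 1200 × 0.03 = 36 → 36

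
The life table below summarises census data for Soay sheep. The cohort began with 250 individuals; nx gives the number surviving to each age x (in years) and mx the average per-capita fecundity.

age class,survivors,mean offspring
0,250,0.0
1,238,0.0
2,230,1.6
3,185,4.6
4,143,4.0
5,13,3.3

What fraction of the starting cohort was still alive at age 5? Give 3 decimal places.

0.052

l_5 = n_5/n_0 = 13/250 = 0.052 → 0.052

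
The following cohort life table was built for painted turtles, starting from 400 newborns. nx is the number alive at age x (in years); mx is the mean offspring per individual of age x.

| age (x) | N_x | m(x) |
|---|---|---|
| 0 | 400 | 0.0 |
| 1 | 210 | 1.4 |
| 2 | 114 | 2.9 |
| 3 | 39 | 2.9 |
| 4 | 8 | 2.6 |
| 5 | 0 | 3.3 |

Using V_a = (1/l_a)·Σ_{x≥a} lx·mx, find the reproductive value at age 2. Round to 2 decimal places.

4.07

lx = nx/n0 = nx/400: 1, 0.525, 0.285, 0.0975, 0.02, 0
lx·mx for x ≥ 2: 0.8265, 0.28275, 0.052, 0 → sum = 1.16125
V_2 = 1.16125 / l_2 = 1.16125 / 0.285 = 4.074561… → 4.07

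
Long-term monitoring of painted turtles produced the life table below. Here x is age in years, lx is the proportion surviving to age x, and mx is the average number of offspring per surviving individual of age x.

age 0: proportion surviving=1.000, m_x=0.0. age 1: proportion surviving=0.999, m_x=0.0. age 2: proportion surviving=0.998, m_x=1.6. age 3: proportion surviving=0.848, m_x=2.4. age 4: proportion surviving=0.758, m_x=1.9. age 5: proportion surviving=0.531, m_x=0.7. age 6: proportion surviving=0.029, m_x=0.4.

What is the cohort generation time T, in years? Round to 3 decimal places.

3.114

lx·mx: 0, 0, 1.5968, 2.0352, 1.4402, 0.3717, 0.0116 → R0 = 5.4555
x·lx·mx: 0, 0, 3.1936, 6.1056, 5.7608, 1.8585, 0.0696 → Σ = 16.9881
T = 16.9881 / 5.4555 = 3.11394… → 3.114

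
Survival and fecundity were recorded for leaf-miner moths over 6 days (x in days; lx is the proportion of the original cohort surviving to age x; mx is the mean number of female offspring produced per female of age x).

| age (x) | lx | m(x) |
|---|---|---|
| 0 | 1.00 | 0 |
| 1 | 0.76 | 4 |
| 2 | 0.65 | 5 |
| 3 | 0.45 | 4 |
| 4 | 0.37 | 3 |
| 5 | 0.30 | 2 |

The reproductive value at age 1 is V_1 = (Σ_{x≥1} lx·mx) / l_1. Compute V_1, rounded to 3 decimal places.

12.895

lx·mx for x ≥ 1: 3.04, 3.25, 1.8, 1.11, 0.6 → sum = 9.8
V_1 = 9.8 / l_1 = 9.8 / 0.76 = 12.894737… → 12.895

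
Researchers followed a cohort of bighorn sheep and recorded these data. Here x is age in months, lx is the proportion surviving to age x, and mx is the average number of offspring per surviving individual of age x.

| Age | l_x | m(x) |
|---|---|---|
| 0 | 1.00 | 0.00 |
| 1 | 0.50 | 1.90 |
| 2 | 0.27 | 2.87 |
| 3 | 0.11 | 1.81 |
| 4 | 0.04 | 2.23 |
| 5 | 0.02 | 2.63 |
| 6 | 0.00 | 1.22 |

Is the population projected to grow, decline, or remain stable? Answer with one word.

R0 = Σ lx·mx = 0 + 0.95 + 0.7749 + 0.1991 + 0.0892 + 0.0526 + 0 = 2.0658
R0 > 1, so the population is growing.

growing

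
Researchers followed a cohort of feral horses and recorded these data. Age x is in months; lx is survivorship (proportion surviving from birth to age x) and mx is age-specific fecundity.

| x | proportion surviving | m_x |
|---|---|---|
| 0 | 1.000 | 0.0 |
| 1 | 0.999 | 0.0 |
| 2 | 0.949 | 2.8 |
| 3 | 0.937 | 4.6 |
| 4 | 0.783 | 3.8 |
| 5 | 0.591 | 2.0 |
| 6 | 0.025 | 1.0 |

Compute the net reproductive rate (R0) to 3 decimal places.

lx·mx by age: 0, 0, 2.6572, 4.3102, 2.9754, 1.182, 0.025
R0 = Σ lx·mx = 11.1498 → 11.150

11.150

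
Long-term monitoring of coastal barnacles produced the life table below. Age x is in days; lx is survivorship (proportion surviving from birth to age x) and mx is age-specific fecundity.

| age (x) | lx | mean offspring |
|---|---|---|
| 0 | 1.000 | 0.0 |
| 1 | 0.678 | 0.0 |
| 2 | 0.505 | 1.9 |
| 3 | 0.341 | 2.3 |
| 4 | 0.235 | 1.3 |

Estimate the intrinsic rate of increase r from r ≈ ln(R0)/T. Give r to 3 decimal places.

0.268

R0 = Σ lx·mx = 0 + 0 + 0.9595 + 0.7843 + 0.3055 = 2.0493
Σ x·lx·mx = 5.4939; T = 5.4939/2.0493 = 2.68087…
r ≈ ln(R0)/T = ln(2.0493)/2.68087… = 0.26764… → 0.268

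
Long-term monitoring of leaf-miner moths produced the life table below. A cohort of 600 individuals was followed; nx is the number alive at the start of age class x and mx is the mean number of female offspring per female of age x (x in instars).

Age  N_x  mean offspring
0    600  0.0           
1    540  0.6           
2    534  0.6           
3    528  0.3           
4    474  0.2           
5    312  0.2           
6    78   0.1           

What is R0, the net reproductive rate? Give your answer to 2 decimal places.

lx = nx/n0 = nx/600: 1, 0.9, 0.89, 0.88, 0.79, 0.52, 0.13
lx·mx by age: 0, 0.54, 0.534, 0.264, 0.158, 0.104, 0.013
R0 = Σ lx·mx = 1.613 → 1.61

1.61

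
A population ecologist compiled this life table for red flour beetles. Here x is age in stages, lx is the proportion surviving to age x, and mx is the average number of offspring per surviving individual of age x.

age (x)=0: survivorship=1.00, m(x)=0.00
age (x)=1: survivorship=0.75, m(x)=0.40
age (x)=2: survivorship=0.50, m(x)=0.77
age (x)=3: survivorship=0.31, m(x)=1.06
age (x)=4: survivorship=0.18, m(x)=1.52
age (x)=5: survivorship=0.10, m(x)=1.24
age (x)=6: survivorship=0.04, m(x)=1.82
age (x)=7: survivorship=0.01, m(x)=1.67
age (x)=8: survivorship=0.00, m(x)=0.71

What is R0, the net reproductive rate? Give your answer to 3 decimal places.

lx·mx by age: 0, 0.3, 0.385, 0.3286, 0.2736, 0.124, 0.0728, 0.0167, 0
R0 = Σ lx·mx = 1.5007 → 1.501

1.501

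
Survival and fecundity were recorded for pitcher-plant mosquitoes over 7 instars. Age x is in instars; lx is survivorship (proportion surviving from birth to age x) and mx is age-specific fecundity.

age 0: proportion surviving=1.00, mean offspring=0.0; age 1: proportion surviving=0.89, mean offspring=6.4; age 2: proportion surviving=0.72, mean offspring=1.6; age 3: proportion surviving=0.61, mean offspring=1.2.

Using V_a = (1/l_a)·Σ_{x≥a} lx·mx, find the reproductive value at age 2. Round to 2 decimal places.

lx·mx for x ≥ 2: 1.152, 0.732 → sum = 1.884
V_2 = 1.884 / l_2 = 1.884 / 0.72 = 2.616667… → 2.62

2.62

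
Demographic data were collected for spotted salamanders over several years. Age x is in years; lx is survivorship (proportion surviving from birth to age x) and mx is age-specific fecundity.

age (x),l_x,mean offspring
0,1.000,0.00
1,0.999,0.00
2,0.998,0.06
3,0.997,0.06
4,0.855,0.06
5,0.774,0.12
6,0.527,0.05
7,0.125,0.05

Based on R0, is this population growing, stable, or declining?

R0 = Σ lx·mx = 0 + 0 + 0.05988 + 0.05982 + 0.0513 + 0.09288 + 0.02635 + 0.00625 = 0.29648
R0 < 1, so the population is declining.

declining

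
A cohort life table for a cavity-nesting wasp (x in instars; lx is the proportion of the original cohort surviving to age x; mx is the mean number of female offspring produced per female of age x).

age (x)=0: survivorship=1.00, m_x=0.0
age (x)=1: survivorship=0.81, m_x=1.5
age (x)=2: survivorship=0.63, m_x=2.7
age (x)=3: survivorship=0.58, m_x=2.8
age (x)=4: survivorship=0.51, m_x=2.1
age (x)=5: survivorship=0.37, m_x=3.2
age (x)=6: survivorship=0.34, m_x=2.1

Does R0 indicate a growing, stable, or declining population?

growing

R0 = Σ lx·mx = 0 + 1.215 + 1.701 + 1.624 + 1.071 + 1.184 + 0.714 = 7.509
R0 > 1, so the population is growing.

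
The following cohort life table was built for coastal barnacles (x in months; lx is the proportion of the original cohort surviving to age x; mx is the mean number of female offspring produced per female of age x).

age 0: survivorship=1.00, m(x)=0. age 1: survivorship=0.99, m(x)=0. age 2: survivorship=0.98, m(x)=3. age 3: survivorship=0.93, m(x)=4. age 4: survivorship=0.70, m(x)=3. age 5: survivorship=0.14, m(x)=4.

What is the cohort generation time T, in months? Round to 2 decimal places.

3.03

lx·mx: 0, 0, 2.94, 3.72, 2.1, 0.56 → R0 = 9.32
x·lx·mx: 0, 0, 5.88, 11.16, 8.4, 2.8 → Σ = 28.24
T = 28.24 / 9.32 = 3.030043… → 3.03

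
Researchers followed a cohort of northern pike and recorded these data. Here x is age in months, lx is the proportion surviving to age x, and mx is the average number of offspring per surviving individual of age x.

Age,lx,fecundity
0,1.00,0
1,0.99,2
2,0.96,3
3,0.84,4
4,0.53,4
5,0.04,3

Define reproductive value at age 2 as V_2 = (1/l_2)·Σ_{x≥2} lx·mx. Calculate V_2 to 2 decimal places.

8.83

lx·mx for x ≥ 2: 2.88, 3.36, 2.12, 0.12 → sum = 8.48
V_2 = 8.48 / l_2 = 8.48 / 0.96 = 8.833333… → 8.83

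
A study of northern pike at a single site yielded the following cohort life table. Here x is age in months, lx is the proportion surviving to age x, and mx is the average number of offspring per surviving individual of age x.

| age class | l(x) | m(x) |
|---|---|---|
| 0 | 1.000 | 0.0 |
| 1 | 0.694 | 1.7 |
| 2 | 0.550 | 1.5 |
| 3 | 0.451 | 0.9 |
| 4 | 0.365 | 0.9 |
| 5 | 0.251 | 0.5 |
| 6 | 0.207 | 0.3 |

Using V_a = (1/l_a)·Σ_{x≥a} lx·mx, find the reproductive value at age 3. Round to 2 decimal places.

lx·mx for x ≥ 3: 0.4059, 0.3285, 0.1255, 0.0621 → sum = 0.922
V_3 = 0.922 / l_3 = 0.922 / 0.451 = 2.044346… → 2.04

2.04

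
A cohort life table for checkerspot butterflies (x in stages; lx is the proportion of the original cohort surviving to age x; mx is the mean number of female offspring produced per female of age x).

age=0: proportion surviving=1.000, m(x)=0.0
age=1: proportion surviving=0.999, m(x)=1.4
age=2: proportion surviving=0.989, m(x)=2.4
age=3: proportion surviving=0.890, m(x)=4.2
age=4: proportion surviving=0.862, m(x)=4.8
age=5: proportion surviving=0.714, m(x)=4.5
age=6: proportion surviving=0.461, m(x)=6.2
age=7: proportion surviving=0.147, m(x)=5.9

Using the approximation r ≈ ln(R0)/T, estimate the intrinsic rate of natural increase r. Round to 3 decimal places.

0.742

R0 = Σ lx·mx = 0 + 1.3986 + 2.3736 + 3.738 + 4.1376 + 3.213 + 2.8582 + 0.8673 = 18.5863
Σ x·lx·mx = 73.1955; T = 73.1955/18.5863 = 3.93814…
r ≈ ln(R0)/T = ln(18.5863)/3.93814… = 0.74208… → 0.742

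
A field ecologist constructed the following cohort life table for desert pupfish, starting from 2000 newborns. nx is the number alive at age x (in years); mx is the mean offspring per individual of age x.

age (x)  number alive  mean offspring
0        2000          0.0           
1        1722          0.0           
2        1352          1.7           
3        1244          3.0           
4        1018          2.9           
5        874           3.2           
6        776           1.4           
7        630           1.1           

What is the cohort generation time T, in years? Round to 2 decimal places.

3.91

lx = nx/n0 = nx/2000: 1, 0.861, 0.676, 0.622, 0.509, 0.437, 0.388, 0.315
lx·mx: 0, 0, 1.1492, 1.866, 1.4761, 1.3984, 0.5432, 0.3465 → R0 = 6.7794
x·lx·mx: 0, 0, 2.2984, 5.598, 5.9044, 6.992, 3.2592, 2.4255 → Σ = 26.4775
T = 26.4775 / 6.7794 = 3.905582… → 3.91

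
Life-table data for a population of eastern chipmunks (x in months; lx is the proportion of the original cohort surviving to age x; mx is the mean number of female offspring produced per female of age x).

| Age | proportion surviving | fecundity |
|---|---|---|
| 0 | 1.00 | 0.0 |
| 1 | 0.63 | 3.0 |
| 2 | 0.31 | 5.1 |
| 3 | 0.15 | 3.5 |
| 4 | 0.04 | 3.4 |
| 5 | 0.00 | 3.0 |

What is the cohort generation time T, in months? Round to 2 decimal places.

1.74

lx·mx: 0, 1.89, 1.581, 0.525, 0.136, 0 → R0 = 4.132
x·lx·mx: 0, 1.89, 3.162, 1.575, 0.544, 0 → Σ = 7.171
T = 7.171 / 4.132 = 1.735479… → 1.74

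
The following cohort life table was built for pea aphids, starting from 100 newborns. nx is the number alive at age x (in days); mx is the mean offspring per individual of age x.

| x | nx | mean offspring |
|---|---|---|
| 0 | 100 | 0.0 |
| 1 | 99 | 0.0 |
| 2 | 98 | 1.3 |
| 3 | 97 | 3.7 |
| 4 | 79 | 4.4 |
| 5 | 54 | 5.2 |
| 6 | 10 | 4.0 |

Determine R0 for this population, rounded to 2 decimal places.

11.55

lx = nx/n0 = nx/100: 1, 0.99, 0.98, 0.97, 0.79, 0.54, 0.1
lx·mx by age: 0, 0, 1.274, 3.589, 3.476, 2.808, 0.4
R0 = Σ lx·mx = 11.547 → 11.55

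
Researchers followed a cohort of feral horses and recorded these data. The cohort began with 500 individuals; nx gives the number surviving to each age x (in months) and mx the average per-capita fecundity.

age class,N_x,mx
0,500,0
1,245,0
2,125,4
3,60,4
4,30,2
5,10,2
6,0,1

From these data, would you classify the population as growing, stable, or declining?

growing

lx = nx/n0 = nx/500: 1, 0.49, 0.25, 0.12, 0.06, 0.02, 0
R0 = Σ lx·mx = 0 + 0 + 1 + 0.48 + 0.12 + 0.04 + 0 = 1.64
R0 > 1, so the population is growing.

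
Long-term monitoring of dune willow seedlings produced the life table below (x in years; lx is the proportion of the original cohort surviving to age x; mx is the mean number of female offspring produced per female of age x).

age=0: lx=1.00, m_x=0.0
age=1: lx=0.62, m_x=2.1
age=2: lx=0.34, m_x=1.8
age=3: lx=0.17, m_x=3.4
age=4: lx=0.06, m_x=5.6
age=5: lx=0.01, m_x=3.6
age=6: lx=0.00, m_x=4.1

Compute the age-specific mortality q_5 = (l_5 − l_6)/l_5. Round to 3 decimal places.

1.000

q_5 = (l_5 − l_6) / l_5 = (0.01 − 0) / 0.01
     = 0.01 / 0.01 = 1 → 1.000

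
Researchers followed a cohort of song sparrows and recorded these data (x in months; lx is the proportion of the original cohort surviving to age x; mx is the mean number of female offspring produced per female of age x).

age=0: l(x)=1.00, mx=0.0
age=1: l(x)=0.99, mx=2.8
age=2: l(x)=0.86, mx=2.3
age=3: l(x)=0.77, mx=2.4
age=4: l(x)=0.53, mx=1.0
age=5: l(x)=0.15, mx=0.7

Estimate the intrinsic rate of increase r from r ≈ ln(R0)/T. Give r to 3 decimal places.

R0 = Σ lx·mx = 0 + 2.772 + 1.978 + 1.848 + 0.53 + 0.105 = 7.233
Σ x·lx·mx = 14.917; T = 14.917/7.233 = 2.06235…
r ≈ ln(R0)/T = ln(7.233)/2.06235… = 0.95942… → 0.959

0.959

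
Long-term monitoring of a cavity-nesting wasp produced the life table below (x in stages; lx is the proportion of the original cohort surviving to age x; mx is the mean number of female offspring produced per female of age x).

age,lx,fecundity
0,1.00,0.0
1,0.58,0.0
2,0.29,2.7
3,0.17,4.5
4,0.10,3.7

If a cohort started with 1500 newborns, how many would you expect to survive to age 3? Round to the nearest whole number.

Expected survivors = N0 · l_3 = 1500 × 0.17 = 255 → 255

255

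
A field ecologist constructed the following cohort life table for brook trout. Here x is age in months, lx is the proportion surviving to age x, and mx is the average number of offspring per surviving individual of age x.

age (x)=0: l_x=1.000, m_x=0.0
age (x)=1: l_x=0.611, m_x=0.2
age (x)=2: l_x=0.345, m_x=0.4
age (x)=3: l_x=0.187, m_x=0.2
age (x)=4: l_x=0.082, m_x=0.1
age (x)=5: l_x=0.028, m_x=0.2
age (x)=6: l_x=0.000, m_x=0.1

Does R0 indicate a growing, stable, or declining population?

R0 = Σ lx·mx = 0 + 0.1222 + 0.138 + 0.0374 + 0.0082 + 0.0056 + 0 = 0.3114
R0 < 1, so the population is declining.

declining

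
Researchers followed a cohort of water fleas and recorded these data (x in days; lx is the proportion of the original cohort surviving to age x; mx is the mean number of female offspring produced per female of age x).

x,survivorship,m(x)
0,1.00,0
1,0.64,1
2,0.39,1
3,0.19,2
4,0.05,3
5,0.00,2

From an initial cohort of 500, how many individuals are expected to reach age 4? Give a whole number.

Expected survivors = N0 · l_4 = 500 × 0.05 = 25 → 25

25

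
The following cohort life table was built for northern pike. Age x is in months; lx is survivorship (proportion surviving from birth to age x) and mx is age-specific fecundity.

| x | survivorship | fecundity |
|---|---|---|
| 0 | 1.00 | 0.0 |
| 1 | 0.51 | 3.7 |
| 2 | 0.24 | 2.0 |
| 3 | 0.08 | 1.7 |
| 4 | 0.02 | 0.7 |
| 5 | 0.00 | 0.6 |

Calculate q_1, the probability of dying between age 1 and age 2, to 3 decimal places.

0.529

q_1 = (l_1 − l_2) / l_1 = (0.51 − 0.24) / 0.51
     = 0.27 / 0.51 = 0.529412… → 0.529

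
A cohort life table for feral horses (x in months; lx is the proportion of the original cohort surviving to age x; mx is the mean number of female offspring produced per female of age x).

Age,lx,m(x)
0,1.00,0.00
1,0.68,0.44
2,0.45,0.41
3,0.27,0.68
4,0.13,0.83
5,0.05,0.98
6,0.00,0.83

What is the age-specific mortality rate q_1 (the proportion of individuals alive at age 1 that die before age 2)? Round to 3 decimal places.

0.338

q_1 = (l_1 − l_2) / l_1 = (0.68 − 0.45) / 0.68
     = 0.23 / 0.68 = 0.338235… → 0.338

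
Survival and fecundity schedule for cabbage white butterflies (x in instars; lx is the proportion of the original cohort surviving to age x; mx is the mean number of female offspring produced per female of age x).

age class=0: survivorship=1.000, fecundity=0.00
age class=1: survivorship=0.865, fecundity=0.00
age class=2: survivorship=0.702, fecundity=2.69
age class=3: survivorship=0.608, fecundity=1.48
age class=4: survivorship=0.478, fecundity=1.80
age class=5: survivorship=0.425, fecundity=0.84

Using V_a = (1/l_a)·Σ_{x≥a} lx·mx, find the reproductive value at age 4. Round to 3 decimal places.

lx·mx for x ≥ 4: 0.8604, 0.357 → sum = 1.2174
V_4 = 1.2174 / l_4 = 1.2174 / 0.478 = 2.546862… → 2.547

2.547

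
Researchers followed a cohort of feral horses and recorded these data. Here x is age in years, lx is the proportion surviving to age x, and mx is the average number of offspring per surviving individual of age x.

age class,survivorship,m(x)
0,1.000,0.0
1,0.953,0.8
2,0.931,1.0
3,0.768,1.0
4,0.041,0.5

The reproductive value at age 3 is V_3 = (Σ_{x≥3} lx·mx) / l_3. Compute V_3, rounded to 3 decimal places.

1.027

lx·mx for x ≥ 3: 0.768, 0.0205 → sum = 0.7885
V_3 = 0.7885 / l_3 = 0.7885 / 0.768 = 1.026693… → 1.027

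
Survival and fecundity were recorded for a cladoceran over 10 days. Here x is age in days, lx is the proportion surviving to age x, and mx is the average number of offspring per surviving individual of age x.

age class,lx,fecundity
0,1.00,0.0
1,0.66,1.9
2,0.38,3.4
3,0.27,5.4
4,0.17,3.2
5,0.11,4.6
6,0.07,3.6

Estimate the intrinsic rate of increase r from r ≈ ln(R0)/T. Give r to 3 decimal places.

R0 = Σ lx·mx = 0 + 1.254 + 1.292 + 1.458 + 0.544 + 0.506 + 0.252 = 5.306
Σ x·lx·mx = 14.43; T = 14.43/5.306 = 2.71956…
r ≈ ln(R0)/T = ln(5.306)/2.71956… = 0.61364… → 0.614

0.614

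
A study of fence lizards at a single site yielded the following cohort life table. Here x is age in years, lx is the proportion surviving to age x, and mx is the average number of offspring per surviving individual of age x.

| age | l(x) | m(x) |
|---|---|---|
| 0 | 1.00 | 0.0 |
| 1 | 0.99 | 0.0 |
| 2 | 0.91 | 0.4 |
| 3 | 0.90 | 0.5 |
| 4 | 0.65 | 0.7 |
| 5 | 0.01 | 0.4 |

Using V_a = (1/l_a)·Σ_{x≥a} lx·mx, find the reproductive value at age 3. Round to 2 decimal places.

1.01

lx·mx for x ≥ 3: 0.45, 0.455, 0.004 → sum = 0.909
V_3 = 0.909 / l_3 = 0.909 / 0.9 = 1.01 → 1.01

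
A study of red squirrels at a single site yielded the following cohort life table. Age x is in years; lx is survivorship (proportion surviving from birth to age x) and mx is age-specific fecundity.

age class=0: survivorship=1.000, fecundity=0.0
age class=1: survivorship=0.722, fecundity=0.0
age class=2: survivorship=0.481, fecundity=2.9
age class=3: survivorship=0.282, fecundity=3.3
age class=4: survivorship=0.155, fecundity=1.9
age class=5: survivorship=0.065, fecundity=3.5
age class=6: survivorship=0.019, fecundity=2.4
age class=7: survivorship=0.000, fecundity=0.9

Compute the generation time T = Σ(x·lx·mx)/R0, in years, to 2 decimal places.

lx·mx: 0, 0, 1.3949, 0.9306, 0.2945, 0.2275, 0.0456, 0 → R0 = 2.8931
x·lx·mx: 0, 0, 2.7898, 2.7918, 1.178, 1.1375, 0.2736, 0 → Σ = 8.1707
T = 8.1707 / 2.8931 = 2.824202… → 2.82

2.82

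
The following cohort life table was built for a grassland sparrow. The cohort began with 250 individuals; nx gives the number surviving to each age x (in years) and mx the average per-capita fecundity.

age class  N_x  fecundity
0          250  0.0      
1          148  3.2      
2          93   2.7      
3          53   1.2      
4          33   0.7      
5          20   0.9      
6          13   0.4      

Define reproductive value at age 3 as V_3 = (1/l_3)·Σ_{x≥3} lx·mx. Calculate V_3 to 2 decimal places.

2.07

lx = nx/n0 = nx/250: 1, 0.592, 0.372, 0.212, 0.132, 0.08, 0.052
lx·mx for x ≥ 3: 0.2544, 0.0924, 0.072, 0.0208 → sum = 0.4396
V_3 = 0.4396 / l_3 = 0.4396 / 0.212 = 2.073585… → 2.07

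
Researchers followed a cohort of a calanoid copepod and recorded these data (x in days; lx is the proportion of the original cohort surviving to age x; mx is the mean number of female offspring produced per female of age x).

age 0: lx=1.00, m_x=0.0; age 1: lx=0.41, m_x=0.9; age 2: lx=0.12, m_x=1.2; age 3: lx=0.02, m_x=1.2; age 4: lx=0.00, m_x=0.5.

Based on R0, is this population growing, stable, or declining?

declining

R0 = Σ lx·mx = 0 + 0.369 + 0.144 + 0.024 + 0 = 0.537
R0 < 1, so the population is declining.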